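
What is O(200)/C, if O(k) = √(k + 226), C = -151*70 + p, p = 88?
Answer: -√426/10482 ≈ -0.0019691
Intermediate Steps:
C = -10482 (C = -151*70 + 88 = -10570 + 88 = -10482)
O(k) = √(226 + k)
O(200)/C = √(226 + 200)/(-10482) = √426*(-1/10482) = -√426/10482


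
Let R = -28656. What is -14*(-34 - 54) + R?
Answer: -27424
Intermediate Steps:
-14*(-34 - 54) + R = -14*(-34 - 54) - 28656 = -14*(-88) - 28656 = 1232 - 28656 = -27424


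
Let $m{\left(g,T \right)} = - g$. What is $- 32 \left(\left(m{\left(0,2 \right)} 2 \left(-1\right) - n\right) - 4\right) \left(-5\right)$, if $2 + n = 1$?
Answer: $-480$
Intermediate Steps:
$n = -1$ ($n = -2 + 1 = -1$)
$- 32 \left(\left(m{\left(0,2 \right)} 2 \left(-1\right) - n\right) - 4\right) \left(-5\right) = - 32 \left(\left(\left(-1\right) 0 \cdot 2 \left(-1\right) - -1\right) - 4\right) \left(-5\right) = - 32 \left(\left(0 \cdot 2 \left(-1\right) + 1\right) - 4\right) \left(-5\right) = - 32 \left(\left(0 \left(-1\right) + 1\right) - 4\right) \left(-5\right) = - 32 \left(\left(0 + 1\right) - 4\right) \left(-5\right) = - 32 \left(1 - 4\right) \left(-5\right) = \left(-32\right) \left(-3\right) \left(-5\right) = 96 \left(-5\right) = -480$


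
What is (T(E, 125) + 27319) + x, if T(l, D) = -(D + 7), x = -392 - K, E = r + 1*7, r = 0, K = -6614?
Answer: 33409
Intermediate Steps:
E = 7 (E = 0 + 1*7 = 0 + 7 = 7)
x = 6222 (x = -392 - 1*(-6614) = -392 + 6614 = 6222)
T(l, D) = -7 - D (T(l, D) = -(7 + D) = -7 - D)
(T(E, 125) + 27319) + x = ((-7 - 1*125) + 27319) + 6222 = ((-7 - 125) + 27319) + 6222 = (-132 + 27319) + 6222 = 27187 + 6222 = 33409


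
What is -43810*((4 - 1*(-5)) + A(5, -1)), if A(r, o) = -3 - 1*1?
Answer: -219050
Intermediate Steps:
A(r, o) = -4 (A(r, o) = -3 - 1 = -4)
-43810*((4 - 1*(-5)) + A(5, -1)) = -43810*((4 - 1*(-5)) - 4) = -43810*((4 + 5) - 4) = -43810*(9 - 4) = -43810*5 = -8762*25 = -219050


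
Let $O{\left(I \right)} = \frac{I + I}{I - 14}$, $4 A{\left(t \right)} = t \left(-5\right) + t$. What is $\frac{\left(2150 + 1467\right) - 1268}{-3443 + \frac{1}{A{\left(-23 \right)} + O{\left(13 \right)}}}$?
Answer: $- \frac{7047}{10330} \approx -0.68219$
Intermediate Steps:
$A{\left(t \right)} = - t$ ($A{\left(t \right)} = \frac{t \left(-5\right) + t}{4} = \frac{- 5 t + t}{4} = \frac{\left(-4\right) t}{4} = - t$)
$O{\left(I \right)} = \frac{2 I}{-14 + I}$
$\frac{\left(2150 + 1467\right) - 1268}{-3443 + \frac{1}{A{\left(-23 \right)} + O{\left(13 \right)}}} = \frac{\left(2150 + 1467\right) - 1268}{-3443 + \frac{1}{\left(-1\right) \left(-23\right) + 2 \cdot 13 \frac{1}{-14 + 13}}} = \frac{3617 - 1268}{-3443 + \frac{1}{23 + 2 \cdot 13 \frac{1}{-1}}} = \frac{2349}{-3443 + \frac{1}{23 + 2 \cdot 13 \left(-1\right)}} = \frac{2349}{-3443 + \frac{1}{23 - 26}} = \frac{2349}{-3443 + \frac{1}{-3}} = \frac{2349}{-3443 - \frac{1}{3}} = \frac{2349}{- \frac{10330}{3}} = 2349 \left(- \frac{3}{10330}\right) = - \frac{7047}{10330}$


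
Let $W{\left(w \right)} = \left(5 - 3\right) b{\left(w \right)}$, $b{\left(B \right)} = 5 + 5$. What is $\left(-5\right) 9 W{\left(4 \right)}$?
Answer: $-900$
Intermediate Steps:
$b{\left(B \right)} = 10$
$W{\left(w \right)} = 20$ ($W{\left(w \right)} = \left(5 - 3\right) 10 = 2 \cdot 10 = 20$)
$\left(-5\right) 9 W{\left(4 \right)} = \left(-5\right) 9 \cdot 20 = \left(-45\right) 20 = -900$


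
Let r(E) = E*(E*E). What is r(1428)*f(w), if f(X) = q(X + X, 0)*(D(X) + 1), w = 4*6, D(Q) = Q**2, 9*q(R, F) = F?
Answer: 0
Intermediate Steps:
q(R, F) = F/9
w = 24
r(E) = E**3 (r(E) = E*E**2 = E**3)
f(X) = 0 (f(X) = ((1/9)*0)*(X**2 + 1) = 0*(1 + X**2) = 0)
r(1428)*f(w) = 1428**3*0 = 2911954752*0 = 0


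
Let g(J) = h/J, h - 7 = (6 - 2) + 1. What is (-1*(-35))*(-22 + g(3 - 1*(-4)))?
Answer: -710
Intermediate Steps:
h = 12 (h = 7 + ((6 - 2) + 1) = 7 + (4 + 1) = 7 + 5 = 12)
g(J) = 12/J
(-1*(-35))*(-22 + g(3 - 1*(-4))) = (-1*(-35))*(-22 + 12/(3 - 1*(-4))) = 35*(-22 + 12/(3 + 4)) = 35*(-22 + 12/7) = 35*(-142/7) = -710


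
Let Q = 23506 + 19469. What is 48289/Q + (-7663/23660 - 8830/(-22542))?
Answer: 70024112707/58770375300 ≈ 1.1915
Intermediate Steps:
Q = 42975
48289/Q + (-7663/23660 - 8830/(-22542)) = 48289/42975 + (-7663/23660 - 8830/(-22542)) = 48289*(1/42975) + (-7663*1/23660 - 8830*(-1/22542)) = 48289/42975 + (-7663/23660 + 4415/11271) = 48289/42975 + 1391479/20513220 = 70024112707/58770375300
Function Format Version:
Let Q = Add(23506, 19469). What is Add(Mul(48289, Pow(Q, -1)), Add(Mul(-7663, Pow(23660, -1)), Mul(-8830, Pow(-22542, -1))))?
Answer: Rational(70024112707, 58770375300) ≈ 1.1915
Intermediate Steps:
Q = 42975
Add(Mul(48289, Pow(Q, -1)), Add(Mul(-7663, Pow(23660, -1)), Mul(-8830, Pow(-22542, -1)))) = Add(Mul(48289, Pow(42975, -1)), Add(Mul(-7663, Pow(23660, -1)), Mul(-8830, Pow(-22542, -1)))) = Add(Mul(48289, Rational(1, 42975)), Add(Mul(-7663, Rational(1, 23660)), Mul(-8830, Rational(-1, 22542)))) = Add(Rational(48289, 42975), Add(Rational(-7663, 23660), Rational(4415, 11271))) = Add(Rational(48289, 42975), Rational(1391479, 20513220)) = Rational(70024112707, 58770375300)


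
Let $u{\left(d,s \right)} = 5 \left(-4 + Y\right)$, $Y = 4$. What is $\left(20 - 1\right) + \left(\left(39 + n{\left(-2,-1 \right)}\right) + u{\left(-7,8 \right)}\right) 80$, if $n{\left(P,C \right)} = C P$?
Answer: $3299$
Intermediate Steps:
$u{\left(d,s \right)} = 0$ ($u{\left(d,s \right)} = 5 \left(-4 + 4\right) = 5 \cdot 0 = 0$)
$\left(20 - 1\right) + \left(\left(39 + n{\left(-2,-1 \right)}\right) + u{\left(-7,8 \right)}\right) 80 = \left(20 - 1\right) + \left(\left(39 - -2\right) + 0\right) 80 = \left(20 - 1\right) + \left(\left(39 + 2\right) + 0\right) 80 = 19 + \left(41 + 0\right) 80 = 19 + 41 \cdot 80 = 19 + 3280 = 3299$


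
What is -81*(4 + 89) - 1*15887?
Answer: -23420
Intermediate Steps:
-81*(4 + 89) - 1*15887 = -81*93 - 15887 = -7533 - 15887 = -23420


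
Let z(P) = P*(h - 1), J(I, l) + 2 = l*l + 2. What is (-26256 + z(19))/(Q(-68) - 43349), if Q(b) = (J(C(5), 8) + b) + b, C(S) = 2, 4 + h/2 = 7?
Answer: 26161/43421 ≈ 0.60250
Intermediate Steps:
h = 6 (h = -8 + 2*7 = -8 + 14 = 6)
J(I, l) = l² (J(I, l) = -2 + (l*l + 2) = -2 + (l² + 2) = -2 + (2 + l²) = l²)
Q(b) = 64 + 2*b (Q(b) = (8² + b) + b = (64 + b) + b = 64 + 2*b)
z(P) = 5*P (z(P) = P*(6 - 1) = P*5 = 5*P)
(-26256 + z(19))/(Q(-68) - 43349) = (-26256 + 5*19)/((64 + 2*(-68)) - 43349) = (-26256 + 95)/((64 - 136) - 43349) = -26161/(-72 - 43349) = -26161/(-43421) = -26161*(-1/43421) = 26161/43421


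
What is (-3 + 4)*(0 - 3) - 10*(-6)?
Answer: 57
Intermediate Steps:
(-3 + 4)*(0 - 3) - 10*(-6) = 1*(-3) + 60 = -3 + 60 = 57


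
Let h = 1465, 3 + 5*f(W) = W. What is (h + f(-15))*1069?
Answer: 7811183/5 ≈ 1.5622e+6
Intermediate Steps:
f(W) = -⅗ + W/5
(h + f(-15))*1069 = (1465 + (-⅗ + (⅕)*(-15)))*1069 = (1465 + (-⅗ - 3))*1069 = (1465 - 18/5)*1069 = (7307/5)*1069 = 7811183/5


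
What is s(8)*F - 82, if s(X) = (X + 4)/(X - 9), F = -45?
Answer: 458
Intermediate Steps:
s(X) = (4 + X)/(-9 + X)
s(8)*F - 82 = ((4 + 8)/(-9 + 8))*(-45) - 82 = (12/(-1))*(-45) - 82 = -1*12*(-45) - 82 = -12*(-45) - 82 = 540 - 82 = 458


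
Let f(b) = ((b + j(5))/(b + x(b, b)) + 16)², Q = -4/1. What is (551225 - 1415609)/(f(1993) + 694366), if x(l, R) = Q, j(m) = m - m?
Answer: -3419607694464/2748139503775 ≈ -1.2443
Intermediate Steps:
Q = -4 (Q = -4*1 = -4)
j(m) = 0
x(l, R) = -4
f(b) = (16 + b/(-4 + b))² (f(b) = ((b + 0)/(b - 4) + 16)² = (b/(-4 + b) + 16)² = (16 + b/(-4 + b))²)
(551225 - 1415609)/(f(1993) + 694366) = (551225 - 1415609)/((-64 + 17*1993)²/(-4 + 1993)² + 694366) = -864384/((-64 + 33881)²/1989² + 694366) = -864384/(33817²*(1/3956121) + 694366) = -864384/(1143589489*(1/3956121) + 694366) = -864384/(1143589489/3956121 + 694366) = -864384/2748139503775/3956121 = -864384*3956121/2748139503775 = -3419607694464/2748139503775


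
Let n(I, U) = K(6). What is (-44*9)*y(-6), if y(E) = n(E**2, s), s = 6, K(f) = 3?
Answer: -1188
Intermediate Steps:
n(I, U) = 3
y(E) = 3
(-44*9)*y(-6) = -44*9*3 = -396*3 = -1188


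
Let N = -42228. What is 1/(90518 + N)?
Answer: 1/48290 ≈ 2.0708e-5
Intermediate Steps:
1/(90518 + N) = 1/(90518 - 42228) = 1/48290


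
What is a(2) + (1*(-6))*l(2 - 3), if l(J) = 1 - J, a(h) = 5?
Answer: -7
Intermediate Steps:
a(2) + (1*(-6))*l(2 - 3) = 5 + (1*(-6))*(1 - (2 - 3)) = 5 - 6*(1 - 1*(-1)) = 5 - 6*(1 + 1) = 5 - 6*2 = 5 - 12 = -7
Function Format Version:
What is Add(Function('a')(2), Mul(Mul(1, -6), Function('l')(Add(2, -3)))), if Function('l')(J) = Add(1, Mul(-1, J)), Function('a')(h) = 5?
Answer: -7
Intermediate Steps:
Add(Function('a')(2), Mul(Mul(1, -6), Function('l')(Add(2, -3)))) = Add(5, Mul(Mul(1, -6), Add(1, Mul(-1, Add(2, -3))))) = Add(5, Mul(-6, Add(1, Mul(-1, -1)))) = Add(5, Mul(-6, Add(1, 1))) = Add(5, Mul(-6, 2)) = Add(5, -12) = -7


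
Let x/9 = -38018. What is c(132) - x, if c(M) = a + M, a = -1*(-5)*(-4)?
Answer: 342274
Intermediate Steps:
x = -342162 (x = 9*(-38018) = -342162)
a = -20 (a = 5*(-4) = -20)
c(M) = -20 + M
c(132) - x = (-20 + 132) - 1*(-342162) = 112 + 342162 = 342274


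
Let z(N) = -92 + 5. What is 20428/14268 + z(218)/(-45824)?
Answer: 234333497/163454208 ≈ 1.4336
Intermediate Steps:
z(N) = -87
20428/14268 + z(218)/(-45824) = 20428/14268 - 87/(-45824) = 20428*(1/14268) - 87*(-1/45824) = 5107/3567 + 87/45824 = 234333497/163454208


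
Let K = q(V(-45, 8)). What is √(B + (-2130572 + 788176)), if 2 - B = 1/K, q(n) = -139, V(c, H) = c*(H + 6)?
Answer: I*√25936394335/139 ≈ 1158.6*I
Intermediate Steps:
V(c, H) = c*(6 + H)
K = -139
B = 279/139 (B = 2 - 1/(-139) = 2 - 1*(-1/139) = 2 + 1/139 = 279/139 ≈ 2.0072)
√(B + (-2130572 + 788176)) = √(279/139 + (-2130572 + 788176)) = √(279/139 - 1342396) = √(-186592765/139) = I*√25936394335/139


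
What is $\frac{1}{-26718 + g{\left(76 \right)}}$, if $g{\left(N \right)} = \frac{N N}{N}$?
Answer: $- \frac{1}{26642} \approx -3.7535 \cdot 10^{-5}$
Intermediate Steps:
$g{\left(N \right)} = N$ ($g{\left(N \right)} = \frac{N^{2}}{N} = N$)
$\frac{1}{-26718 + g{\left(76 \right)}} = \frac{1}{-26718 + 76} = \frac{1}{-26642} = - \frac{1}{26642}$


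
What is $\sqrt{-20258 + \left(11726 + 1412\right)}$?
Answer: $4 i \sqrt{445} \approx 84.38 i$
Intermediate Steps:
$\sqrt{-20258 + \left(11726 + 1412\right)} = \sqrt{-20258 + 13138} = \sqrt{-7120} = 4 i \sqrt{445}$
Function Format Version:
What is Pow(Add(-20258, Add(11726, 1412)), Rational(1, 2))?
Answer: Mul(4, I, Pow(445, Rational(1, 2))) ≈ Mul(84.380, I)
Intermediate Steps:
Pow(Add(-20258, Add(11726, 1412)), Rational(1, 2)) = Pow(Add(-20258, 13138), Rational(1, 2)) = Pow(-7120, Rational(1, 2)) = Mul(4, I, Pow(445, Rational(1, 2)))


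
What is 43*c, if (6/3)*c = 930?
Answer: 19995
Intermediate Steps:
c = 465 (c = (½)*930 = 465)
43*c = 43*465 = 19995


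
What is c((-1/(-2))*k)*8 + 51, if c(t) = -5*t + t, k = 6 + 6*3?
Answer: -333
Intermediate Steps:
k = 24 (k = 6 + 18 = 24)
c(t) = -4*t
c((-1/(-2))*k)*8 + 51 = -4*(-1/(-2))*24*8 + 51 = -4*(-1*(-1/2))*24*8 + 51 = -2*24*8 + 51 = -4*12*8 + 51 = -48*8 + 51 = -384 + 51 = -333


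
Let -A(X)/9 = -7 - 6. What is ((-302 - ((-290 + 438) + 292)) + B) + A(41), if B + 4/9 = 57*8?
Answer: -1525/9 ≈ -169.44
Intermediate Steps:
A(X) = 117 (A(X) = -9*(-7 - 6) = -9*(-13) = 117)
B = 4100/9 (B = -4/9 + 57*8 = -4/9 + 456 = 4100/9 ≈ 455.56)
((-302 - ((-290 + 438) + 292)) + B) + A(41) = ((-302 - ((-290 + 438) + 292)) + 4100/9) + 117 = ((-302 - (148 + 292)) + 4100/9) + 117 = ((-302 - 1*440) + 4100/9) + 117 = ((-302 - 440) + 4100/9) + 117 = (-742 + 4100/9) + 117 = -2578/9 + 117 = -1525/9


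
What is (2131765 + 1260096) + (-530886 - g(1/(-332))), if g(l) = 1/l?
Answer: 2861307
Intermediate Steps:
(2131765 + 1260096) + (-530886 - g(1/(-332))) = (2131765 + 1260096) + (-530886 - 1/(1/(-332))) = 3391861 + (-530886 - 1/(-1/332)) = 3391861 + (-530886 - 1*(-332)) = 3391861 + (-530886 + 332) = 3391861 - 530554 = 2861307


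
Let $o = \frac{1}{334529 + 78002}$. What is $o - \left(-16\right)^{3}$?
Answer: $\frac{1689726977}{412531} \approx 4096.0$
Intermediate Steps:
$o = \frac{1}{412531} \approx 2.4241 \cdot 10^{-6}$
$o - \left(-16\right)^{3} = \frac{1}{412531} - \left(-16\right)^{3} = \frac{1}{412531} - -4096 = \frac{1}{412531} + 4096 = \frac{1689726977}{412531}$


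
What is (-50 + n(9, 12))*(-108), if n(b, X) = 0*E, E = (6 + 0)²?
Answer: 5400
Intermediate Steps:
E = 36 (E = 6² = 36)
n(b, X) = 0 (n(b, X) = 0*36 = 0)
(-50 + n(9, 12))*(-108) = (-50 + 0)*(-108) = -50*(-108) = 5400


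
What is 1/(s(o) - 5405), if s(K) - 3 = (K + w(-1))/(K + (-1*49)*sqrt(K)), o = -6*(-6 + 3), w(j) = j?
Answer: -231713694/1251719027711 + 2499*sqrt(2)/1251719027711 ≈ -0.00018511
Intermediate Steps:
o = 18 (o = -6*(-3) = 18)
s(K) = 3 + (-1 + K)/(K - 49*sqrt(K)) (s(K) = 3 + (K - 1)/(K + (-1*49)*sqrt(K)) = 3 + (-1 + K)/(K - 49*sqrt(K)))
1/(s(o) - 5405) = 1/((1 - 4*18 + 147*sqrt(18))/(-1*18 + 49*sqrt(18)) - 5405) = 1/((1 - 72 + 147*(3*sqrt(2)))/(-18 + 49*(3*sqrt(2))) - 5405) = 1/((1 - 72 + 441*sqrt(2))/(-18 + 147*sqrt(2)) - 5405) = 1/((-71 + 441*sqrt(2))/(-18 + 147*sqrt(2)) - 5405) = 1/(-5405 + (-71 + 441*sqrt(2))/(-18 + 147*sqrt(2)))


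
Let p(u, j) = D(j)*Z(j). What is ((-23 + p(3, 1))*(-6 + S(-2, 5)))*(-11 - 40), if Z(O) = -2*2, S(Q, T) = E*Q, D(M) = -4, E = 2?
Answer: -3570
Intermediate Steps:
S(Q, T) = 2*Q
Z(O) = -4
p(u, j) = 16 (p(u, j) = -4*(-4) = 16)
((-23 + p(3, 1))*(-6 + S(-2, 5)))*(-11 - 40) = ((-23 + 16)*(-6 + 2*(-2)))*(-11 - 40) = -7*(-6 - 4)*(-51) = -7*(-10)*(-51) = 70*(-51) = -3570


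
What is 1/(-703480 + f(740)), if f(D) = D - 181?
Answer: -1/702921 ≈ -1.4226e-6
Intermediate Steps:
f(D) = -181 + D
1/(-703480 + f(740)) = 1/(-703480 + (-181 + 740)) = 1/(-703480 + 559) = 1/(-702921) = -1/702921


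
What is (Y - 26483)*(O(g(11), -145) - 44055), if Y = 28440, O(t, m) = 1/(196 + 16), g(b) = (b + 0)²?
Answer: -18277712663/212 ≈ -8.6216e+7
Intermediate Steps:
g(b) = b²
O(t, m) = 1/212
(Y - 26483)*(O(g(11), -145) - 44055) = (28440 - 26483)*(1/212 - 44055) = 1957*(-9339659/212) = -18277712663/212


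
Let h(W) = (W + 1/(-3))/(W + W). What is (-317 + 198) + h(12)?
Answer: -8533/72 ≈ -118.51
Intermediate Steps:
h(W) = (-⅓ + W)/(2*W) (h(W) = (W - ⅓)/((2*W)) = (-⅓ + W)*(1/(2*W)) = (-⅓ + W)/(2*W))
(-317 + 198) + h(12) = (-317 + 198) + (⅙)*(-1 + 3*12)/12 = -119 + (⅙)*(1/12)*(-1 + 36) = -119 + (⅙)*(1/12)*35 = -119 + 35/72 = -8533/72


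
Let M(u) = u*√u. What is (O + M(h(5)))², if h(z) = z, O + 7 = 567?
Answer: 313725 + 5600*√5 ≈ 3.2625e+5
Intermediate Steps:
O = 560 (O = -7 + 567 = 560)
M(u) = u^(3/2)
(O + M(h(5)))² = (560 + 5^(3/2))² = (560 + 5*√5)²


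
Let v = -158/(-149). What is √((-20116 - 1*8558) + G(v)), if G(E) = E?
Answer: 22*I*√1315223/149 ≈ 169.33*I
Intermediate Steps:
v = 158/149 (v = -158*(-1/149) = 158/149 ≈ 1.0604)
√((-20116 - 1*8558) + G(v)) = √((-20116 - 1*8558) + 158/149) = √((-20116 - 8558) + 158/149) = √(-28674 + 158/149) = √(-4272268/149) = 22*I*√1315223/149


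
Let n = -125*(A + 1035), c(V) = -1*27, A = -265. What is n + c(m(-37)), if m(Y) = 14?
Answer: -96277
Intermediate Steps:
c(V) = -27
n = -96250 (n = -125*(-265 + 1035) = -125*770 = -96250)
n + c(m(-37)) = -96250 - 27 = -96277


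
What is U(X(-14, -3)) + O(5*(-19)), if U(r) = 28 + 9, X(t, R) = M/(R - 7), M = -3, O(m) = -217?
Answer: -180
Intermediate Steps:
X(t, R) = -3/(-7 + R) (X(t, R) = -3/(R - 7) = -3/(-7 + R))
U(r) = 37
U(X(-14, -3)) + O(5*(-19)) = 37 - 217 = -180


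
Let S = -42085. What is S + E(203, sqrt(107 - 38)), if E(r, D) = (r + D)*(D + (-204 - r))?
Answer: -124637 - 204*sqrt(69) ≈ -1.2633e+5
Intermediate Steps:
E(r, D) = (D + r)*(-204 + D - r)
S + E(203, sqrt(107 - 38)) = -42085 + ((sqrt(107 - 38))**2 - 1*203**2 - 204*sqrt(107 - 38) - 204*203) = -42085 + ((sqrt(69))**2 - 1*41209 - 204*sqrt(69) - 41412) = -42085 + (69 - 41209 - 204*sqrt(69) - 41412) = -42085 + (-82552 - 204*sqrt(69)) = -124637 - 204*sqrt(69)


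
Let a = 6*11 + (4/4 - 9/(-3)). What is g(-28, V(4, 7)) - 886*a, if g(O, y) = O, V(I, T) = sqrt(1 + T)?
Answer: -62048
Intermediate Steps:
a = 70 (a = 66 + (4*(1/4) - 9*(-1/3)) = 66 + (1 + 3) = 66 + 4 = 70)
g(-28, V(4, 7)) - 886*a = -28 - 886*70 = -28 - 62020 = -62048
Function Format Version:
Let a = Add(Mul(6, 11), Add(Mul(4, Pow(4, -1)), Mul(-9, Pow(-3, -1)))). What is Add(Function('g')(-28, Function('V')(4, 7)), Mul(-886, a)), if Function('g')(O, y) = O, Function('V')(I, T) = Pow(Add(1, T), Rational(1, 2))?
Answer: -62048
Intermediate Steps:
a = 70 (a = Add(66, Add(Mul(4, Rational(1, 4)), Mul(-9, Rational(-1, 3)))) = Add(66, Add(1, 3)) = Add(66, 4) = 70)
Add(Function('g')(-28, Function('V')(4, 7)), Mul(-886, a)) = Add(-28, Mul(-886, 70)) = Add(-28, -62020) = -62048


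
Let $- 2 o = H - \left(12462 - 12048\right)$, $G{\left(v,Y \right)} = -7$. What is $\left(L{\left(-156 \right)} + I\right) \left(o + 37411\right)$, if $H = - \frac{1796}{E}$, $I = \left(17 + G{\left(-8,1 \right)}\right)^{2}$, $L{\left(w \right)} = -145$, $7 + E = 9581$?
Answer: $- \frac{8103501675}{4787} \approx -1.6928 \cdot 10^{6}$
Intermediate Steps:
$E = 9574$ ($E = -7 + 9581 = 9574$)
$I = 100$ ($I = \left(17 - 7\right)^{2} = 10^{2} = 100$)
$H = - \frac{898}{4787}$ ($H = - \frac{1796}{9574} = \left(-1796\right) \frac{1}{9574} = - \frac{898}{4787} \approx -0.18759$)
$o = \frac{991358}{4787}$ ($o = - \frac{- \frac{898}{4787} - \left(12462 - 12048\right)}{2} = - \frac{- \frac{898}{4787} - 414}{2} = \left(- \frac{1}{2}\right) \left(- \frac{1982716}{4787}\right) = \frac{991358}{4787} \approx 207.09$)
$\left(L{\left(-156 \right)} + I\right) \left(o + 37411\right) = \left(-145 + 100\right) \left(\frac{991358}{4787} + 37411\right) = \left(-45\right) \frac{180077815}{4787} = - \frac{8103501675}{4787}$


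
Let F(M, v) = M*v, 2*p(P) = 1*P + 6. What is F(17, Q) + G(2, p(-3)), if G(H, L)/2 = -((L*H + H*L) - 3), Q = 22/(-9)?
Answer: -428/9 ≈ -47.556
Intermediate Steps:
Q = -22/9 (Q = 22*(-⅑) = -22/9 ≈ -2.4444)
p(P) = 3 + P/2 (p(P) = (1*P + 6)/2 = (P + 6)/2 = (6 + P)/2 = 3 + P/2)
G(H, L) = 6 - 4*H*L (G(H, L) = 2*(-((L*H + H*L) - 3)) = 2*(-((H*L + H*L) - 3)) = 2*(-(2*H*L - 3)) = 2*(-(-3 + 2*H*L)) = 2*(3 - 2*H*L) = 6 - 4*H*L)
F(17, Q) + G(2, p(-3)) = 17*(-22/9) + (6 - 4*2*(3 + (½)*(-3))) = -374/9 + (6 - 4*2*(3 - 3/2)) = -374/9 + (6 - 4*2*3/2) = -374/9 + (6 - 12) = -374/9 - 6 = -428/9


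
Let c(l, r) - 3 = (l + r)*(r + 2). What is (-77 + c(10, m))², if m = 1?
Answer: 1681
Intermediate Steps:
c(l, r) = 3 + (2 + r)*(l + r) (c(l, r) = 3 + (l + r)*(r + 2) = 3 + (l + r)*(2 + r) = 3 + (2 + r)*(l + r))
(-77 + c(10, m))² = (-77 + (3 + 1² + 2*10 + 2*1 + 10*1))² = (-77 + (3 + 1 + 20 + 2 + 10))² = (-77 + 36)² = (-41)² = 1681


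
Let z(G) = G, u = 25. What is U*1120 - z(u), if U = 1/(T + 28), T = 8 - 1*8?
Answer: 15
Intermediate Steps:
T = 0 (T = 8 - 8 = 0)
U = 1/28 (U = 1/(0 + 28) = 1/28 ≈ 0.035714)
U*1120 - z(u) = (1/28)*1120 - 1*25 = 40 - 25 = 15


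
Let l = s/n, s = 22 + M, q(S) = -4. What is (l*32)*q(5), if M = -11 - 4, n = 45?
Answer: -896/45 ≈ -19.911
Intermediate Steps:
M = -15
s = 7 (s = 22 - 15 = 7)
l = 7/45 ≈ 0.15556
(l*32)*q(5) = ((7/45)*32)*(-4) = (224/45)*(-4) = -896/45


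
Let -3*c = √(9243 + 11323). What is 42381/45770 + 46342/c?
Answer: 42381/45770 - 69513*√20566/10283 ≈ -968.51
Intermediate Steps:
c = -√20566/3 (c = -√(9243 + 11323)/3 = -√20566/3 ≈ -47.803)
42381/45770 + 46342/c = 42381/45770 + 46342/((-√20566/3)) = 42381*(1/45770) + 46342*(-3*√20566/20566) = 42381/45770 - 69513*√20566/10283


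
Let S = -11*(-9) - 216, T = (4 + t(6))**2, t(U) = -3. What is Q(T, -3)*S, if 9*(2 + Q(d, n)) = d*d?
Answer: 221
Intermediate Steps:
T = 1 (T = (4 - 3)**2 = 1**2 = 1)
S = -117 (S = 99 - 216 = -117)
Q(d, n) = -2 + d**2/9 (Q(d, n) = -2 + (d*d)/9 = -2 + d**2/9)
Q(T, -3)*S = (-2 + (1/9)*1**2)*(-117) = (-2 + (1/9)*1)*(-117) = (-2 + 1/9)*(-117) = -17/9*(-117) = 221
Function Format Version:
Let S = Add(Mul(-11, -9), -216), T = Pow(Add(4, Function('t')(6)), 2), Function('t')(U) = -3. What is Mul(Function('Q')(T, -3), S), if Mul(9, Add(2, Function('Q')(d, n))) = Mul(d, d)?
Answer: 221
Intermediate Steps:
T = 1 (T = Pow(Add(4, -3), 2) = Pow(1, 2) = 1)
S = -117 (S = Add(99, -216) = -117)
Function('Q')(d, n) = Add(-2, Mul(Rational(1, 9), Pow(d, 2))) (Function('Q')(d, n) = Add(-2, Mul(Rational(1, 9), Mul(d, d))) = Add(-2, Mul(Rational(1, 9), Pow(d, 2))))
Mul(Function('Q')(T, -3), S) = Mul(Add(-2, Mul(Rational(1, 9), Pow(1, 2))), -117) = Mul(Add(-2, Mul(Rational(1, 9), 1)), -117) = Mul(Add(-2, Rational(1, 9)), -117) = Mul(Rational(-17, 9), -117) = 221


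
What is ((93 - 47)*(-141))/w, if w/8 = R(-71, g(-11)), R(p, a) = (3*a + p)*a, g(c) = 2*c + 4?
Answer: -1081/3000 ≈ -0.36033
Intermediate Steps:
g(c) = 4 + 2*c
R(p, a) = a*(p + 3*a) (R(p, a) = (p + 3*a)*a = a*(p + 3*a))
w = 18000 (w = 8*((4 + 2*(-11))*(-71 + 3*(4 + 2*(-11)))) = 8*((4 - 22)*(-71 + 3*(4 - 22))) = 8*(-18*(-71 + 3*(-18))) = 8*(-18*(-71 - 54)) = 8*(-18*(-125)) = 8*2250 = 18000)
((93 - 47)*(-141))/w = ((93 - 47)*(-141))/18000 = (46*(-141))*(1/18000) = -6486*1/18000 = -1081/3000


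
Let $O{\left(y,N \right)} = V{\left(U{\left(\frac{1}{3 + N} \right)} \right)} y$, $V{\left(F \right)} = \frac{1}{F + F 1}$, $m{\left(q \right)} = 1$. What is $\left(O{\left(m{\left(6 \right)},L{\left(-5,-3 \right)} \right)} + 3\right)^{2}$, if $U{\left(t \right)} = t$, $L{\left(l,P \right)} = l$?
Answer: $4$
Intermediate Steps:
$V{\left(F \right)} = \frac{1}{2 F}$ ($V{\left(F \right)} = \frac{1}{F + F} = \frac{1}{2 F}$)
$O{\left(y,N \right)} = y \left(\frac{3}{2} + \frac{N}{2}\right)$ ($O{\left(y,N \right)} = \frac{1}{2 \frac{1}{3 + N}} y = \frac{3 + N}{2} y = \left(\frac{3}{2} + \frac{N}{2}\right) y = y \left(\frac{3}{2} + \frac{N}{2}\right)$)
$\left(O{\left(m{\left(6 \right)},L{\left(-5,-3 \right)} \right)} + 3\right)^{2} = \left(\frac{1}{2} \cdot 1 \left(3 - 5\right) + 3\right)^{2} = \left(\frac{1}{2} \cdot 1 \left(-2\right) + 3\right)^{2} = \left(-1 + 3\right)^{2} = 2^{2} = 4$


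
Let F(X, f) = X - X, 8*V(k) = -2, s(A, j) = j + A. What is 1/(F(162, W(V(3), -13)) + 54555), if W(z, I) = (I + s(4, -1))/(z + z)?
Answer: 1/54555 ≈ 1.8330e-5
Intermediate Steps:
s(A, j) = A + j
V(k) = -1/4 (V(k) = (1/8)*(-2) = -1/4)
W(z, I) = (3 + I)/(2*z) (W(z, I) = (I + (4 - 1))/(z + z) = (I + 3)/((2*z)) = (3 + I)*(1/(2*z)) = (3 + I)/(2*z))
F(X, f) = 0
1/(F(162, W(V(3), -13)) + 54555) = 1/(0 + 54555) = 1/54555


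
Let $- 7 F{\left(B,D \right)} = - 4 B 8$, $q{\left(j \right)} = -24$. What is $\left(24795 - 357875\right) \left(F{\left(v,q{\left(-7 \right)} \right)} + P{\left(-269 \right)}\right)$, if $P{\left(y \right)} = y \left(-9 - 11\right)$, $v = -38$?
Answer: $- \frac{12138767520}{7} \approx -1.7341 \cdot 10^{9}$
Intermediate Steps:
$F{\left(B,D \right)} = \frac{32 B}{7}$ ($F{\left(B,D \right)} = - \frac{- 4 B 8}{7} = - \frac{\left(-32\right) B}{7} = \frac{32 B}{7}$)
$P{\left(y \right)} = - 20 y$ ($P{\left(y \right)} = y \left(-20\right) = - 20 y$)
$\left(24795 - 357875\right) \left(F{\left(v,q{\left(-7 \right)} \right)} + P{\left(-269 \right)}\right) = \left(24795 - 357875\right) \left(\frac{32}{7} \left(-38\right) - -5380\right) = - 333080 \left(- \frac{1216}{7} + 5380\right) = \left(-333080\right) \frac{36444}{7} = - \frac{12138767520}{7}$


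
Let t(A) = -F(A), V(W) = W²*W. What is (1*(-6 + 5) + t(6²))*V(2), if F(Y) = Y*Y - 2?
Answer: -10360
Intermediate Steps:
F(Y) = -2 + Y² (F(Y) = Y² - 2 = -2 + Y²)
V(W) = W³
t(A) = 2 - A² (t(A) = -(-2 + A²) = 2 - A²)
(1*(-6 + 5) + t(6²))*V(2) = (1*(-6 + 5) + (2 - (6²)²))*2³ = (1*(-1) + (2 - 1*36²))*8 = (-1 + (2 - 1*1296))*8 = (-1 + (2 - 1296))*8 = (-1 - 1294)*8 = -1295*8 = -10360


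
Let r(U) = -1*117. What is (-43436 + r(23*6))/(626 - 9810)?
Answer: 43553/9184 ≈ 4.7423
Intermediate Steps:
r(U) = -117
(-43436 + r(23*6))/(626 - 9810) = (-43436 - 117)/(626 - 9810) = -43553/(-9184) = -43553*(-1/9184) = 43553/9184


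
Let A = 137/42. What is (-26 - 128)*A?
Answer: -1507/3 ≈ -502.33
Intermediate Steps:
A = 137/42 (A = 137*(1/42) = 137/42 ≈ 3.2619)
(-26 - 128)*A = (-26 - 128)*(137/42) = -154*137/42 = -1507/3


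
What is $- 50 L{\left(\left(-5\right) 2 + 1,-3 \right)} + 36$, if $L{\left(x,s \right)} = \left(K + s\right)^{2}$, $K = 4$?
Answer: $-14$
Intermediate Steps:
$L{\left(x,s \right)} = \left(4 + s\right)^{2}$
$- 50 L{\left(\left(-5\right) 2 + 1,-3 \right)} + 36 = - 50 \left(4 - 3\right)^{2} + 36 = - 50 \cdot 1^{2} + 36 = \left(-50\right) 1 + 36 = -50 + 36 = -14$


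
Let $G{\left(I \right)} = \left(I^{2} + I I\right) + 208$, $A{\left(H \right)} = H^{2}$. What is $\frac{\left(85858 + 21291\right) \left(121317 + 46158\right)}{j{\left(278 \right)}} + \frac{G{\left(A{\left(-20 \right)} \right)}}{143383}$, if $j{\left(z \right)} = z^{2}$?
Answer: $\frac{2573000962050897}{11081211772} \approx 2.322 \cdot 10^{5}$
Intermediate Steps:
$G{\left(I \right)} = 208 + 2 I^{2}$ ($G{\left(I \right)} = \left(I^{2} + I^{2}\right) + 208 = 2 I^{2} + 208 = 208 + 2 I^{2}$)
$\frac{\left(85858 + 21291\right) \left(121317 + 46158\right)}{j{\left(278 \right)}} + \frac{G{\left(A{\left(-20 \right)} \right)}}{143383} = \frac{\left(85858 + 21291\right) \left(121317 + 46158\right)}{278^{2}} + \frac{208 + 2 \left(\left(-20\right)^{2}\right)^{2}}{143383} = \frac{107149 \cdot 167475}{77284} + \left(208 + 2 \cdot 400^{2}\right) \frac{1}{143383} = 17944778775 \cdot \frac{1}{77284} + \left(208 + 2 \cdot 160000\right) \frac{1}{143383} = \frac{17944778775}{77284} + \left(208 + 320000\right) \frac{1}{143383} = \frac{17944778775}{77284} + 320208 \cdot \frac{1}{143383} = \frac{17944778775}{77284} + \frac{320208}{143383} = \frac{2573000962050897}{11081211772}$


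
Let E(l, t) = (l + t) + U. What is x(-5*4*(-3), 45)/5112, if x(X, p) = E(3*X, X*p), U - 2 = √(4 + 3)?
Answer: 1441/2556 + √7/5112 ≈ 0.56429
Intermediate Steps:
U = 2 + √7 (U = 2 + √(4 + 3) = 2 + √7 ≈ 4.6458)
E(l, t) = 2 + l + t + √7 (E(l, t) = (l + t) + (2 + √7) = 2 + l + t + √7)
x(X, p) = 2 + √7 + 3*X + X*p (x(X, p) = 2 + 3*X + X*p + √7 = 2 + √7 + 3*X + X*p)
x(-5*4*(-3), 45)/5112 = (2 + √7 + 3*(-5*4*(-3)) + (-5*4*(-3))*45)/5112 = (2 + √7 + 3*(-20*(-3)) - 20*(-3)*45)*(1/5112) = (2 + √7 + 3*60 + 60*45)*(1/5112) = (2 + √7 + 180 + 2700)*(1/5112) = (2882 + √7)*(1/5112) = 1441/2556 + √7/5112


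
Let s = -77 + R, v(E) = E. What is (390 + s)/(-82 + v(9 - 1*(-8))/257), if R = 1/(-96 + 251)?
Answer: -4156204/1087945 ≈ -3.8202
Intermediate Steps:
R = 1/155 ≈ 0.0064516
s = -11934/155 (s = -77 + 1/155 = -11934/155 ≈ -76.994)
(390 + s)/(-82 + v(9 - 1*(-8))/257) = (390 - 11934/155)/(-82 + (9 - 1*(-8))/257) = 48516/(155*(-82 + (9 + 8)*(1/257))) = 48516/(155*(-82 + 17*(1/257))) = 48516/(155*(-82 + 17/257)) = 48516/(155*(-21057/257)) = (48516/155)*(-257/21057) = -4156204/1087945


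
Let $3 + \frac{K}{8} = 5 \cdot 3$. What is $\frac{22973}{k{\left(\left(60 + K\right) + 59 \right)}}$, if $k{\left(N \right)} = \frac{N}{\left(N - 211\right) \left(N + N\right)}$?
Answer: $183784$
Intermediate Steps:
$K = 96$ ($K = -24 + 8 \cdot 5 \cdot 3 = -24 + 8 \cdot 15 = -24 + 120 = 96$)
$k{\left(N \right)} = \frac{1}{2 \left(-211 + N\right)}$ ($k{\left(N \right)} = \frac{N}{\left(-211 + N\right) 2 N} = \frac{N}{2 N \left(-211 + N\right)} = N \frac{1}{2 N \left(-211 + N\right)} = \frac{1}{2 \left(-211 + N\right)}$)
$\frac{22973}{k{\left(\left(60 + K\right) + 59 \right)}} = \frac{22973}{\frac{1}{2} \frac{1}{-211 + \left(\left(60 + 96\right) + 59\right)}} = \frac{22973}{\frac{1}{2} \frac{1}{-211 + \left(156 + 59\right)}} = \frac{22973}{\frac{1}{2} \frac{1}{-211 + 215}} = \frac{22973}{\frac{1}{2} \cdot \frac{1}{4}} = 22973 \frac{1}{\frac{1}{8}} = 22973 \cdot 8 = 183784$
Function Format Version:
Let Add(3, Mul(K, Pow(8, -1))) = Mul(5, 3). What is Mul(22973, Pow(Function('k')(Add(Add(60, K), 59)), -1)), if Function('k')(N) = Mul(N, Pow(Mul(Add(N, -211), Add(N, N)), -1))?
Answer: 183784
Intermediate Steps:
K = 96 (K = Add(-24, Mul(8, Mul(5, 3))) = Add(-24, Mul(8, 15)) = Add(-24, 120) = 96)
Function('k')(N) = Mul(Rational(1, 2), Pow(Add(-211, N), -1)) (Function('k')(N) = Mul(N, Pow(Mul(Add(-211, N), Mul(2, N)), -1)) = Mul(N, Pow(Mul(2, N, Add(-211, N)), -1)) = Mul(N, Mul(Rational(1, 2), Pow(N, -1), Pow(Add(-211, N), -1))) = Mul(Rational(1, 2), Pow(Add(-211, N), -1)))
Mul(22973, Pow(Function('k')(Add(Add(60, K), 59)), -1)) = Mul(22973, Pow(Mul(Rational(1, 2), Pow(Add(-211, Add(Add(60, 96), 59)), -1)), -1)) = Mul(22973, Pow(Mul(Rational(1, 2), Pow(Add(-211, Add(156, 59)), -1)), -1)) = Mul(22973, Pow(Mul(Rational(1, 2), Pow(Add(-211, 215), -1)), -1)) = Mul(22973, Pow(Mul(Rational(1, 2), Pow(4, -1)), -1)) = Mul(22973, Pow(Mul(Rational(1, 2), Rational(1, 4)), -1)) = Mul(22973, Pow(Rational(1, 8), -1)) = Mul(22973, 8) = 183784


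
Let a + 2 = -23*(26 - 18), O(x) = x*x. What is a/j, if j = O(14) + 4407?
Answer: -186/4603 ≈ -0.040408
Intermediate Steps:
O(x) = x²
a = -186 (a = -2 - 23*(26 - 18) = -2 - 23*8 = -2 - 184 = -186)
j = 4603 (j = 14² + 4407 = 196 + 4407 = 4603)
a/j = -186/4603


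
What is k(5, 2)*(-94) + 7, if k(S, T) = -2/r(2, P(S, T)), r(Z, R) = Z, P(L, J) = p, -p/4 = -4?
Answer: 101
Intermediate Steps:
p = 16 (p = -4*(-4) = 16)
P(L, J) = 16
k(S, T) = -1 (k(S, T) = -2/2 = -2*½ = -1)
k(5, 2)*(-94) + 7 = -1*(-94) + 7 = 94 + 7 = 101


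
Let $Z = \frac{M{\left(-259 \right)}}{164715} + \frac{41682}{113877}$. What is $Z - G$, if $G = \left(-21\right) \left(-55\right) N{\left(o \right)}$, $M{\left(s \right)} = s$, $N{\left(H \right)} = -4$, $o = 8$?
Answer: $\frac{3209827089281}{694712965} \approx 4620.4$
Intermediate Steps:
$Z = \frac{253190981}{694712965}$ ($Z = - \frac{259}{164715} + \frac{41682}{113877} = \left(-259\right) \frac{1}{164715} + 41682 \cdot \frac{1}{113877} = - \frac{259}{164715} + \frac{13894}{37959} = \frac{253190981}{694712965} \approx 0.36445$)
$G = -4620$ ($G = \left(-21\right) \left(-55\right) \left(-4\right) = 1155 \left(-4\right) = -4620$)
$Z - G = \frac{253190981}{694712965} - -4620 = \frac{253190981}{694712965} + 4620 = \frac{3209827089281}{694712965}$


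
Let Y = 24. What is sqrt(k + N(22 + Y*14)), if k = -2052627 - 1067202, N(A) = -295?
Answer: 14*I*sqrt(15919) ≈ 1766.4*I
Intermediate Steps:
k = -3119829
sqrt(k + N(22 + Y*14)) = sqrt(-3119829 - 295) = sqrt(-3120124) = 14*I*sqrt(15919)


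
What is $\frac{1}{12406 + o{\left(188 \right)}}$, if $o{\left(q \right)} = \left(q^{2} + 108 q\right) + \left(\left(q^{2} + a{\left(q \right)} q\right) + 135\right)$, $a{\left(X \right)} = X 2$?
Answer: $\frac{1}{174221} \approx 5.7398 \cdot 10^{-6}$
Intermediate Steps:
$a{\left(X \right)} = 2 X$
$o{\left(q \right)} = 135 + 4 q^{2} + 108 q$ ($o{\left(q \right)} = \left(q^{2} + 108 q\right) + \left(\left(q^{2} + 2 q q\right) + 135\right) = \left(q^{2} + 108 q\right) + \left(\left(q^{2} + 2 q^{2}\right) + 135\right) = \left(q^{2} + 108 q\right) + \left(3 q^{2} + 135\right) = \left(q^{2} + 108 q\right) + \left(135 + 3 q^{2}\right) = 135 + 4 q^{2} + 108 q$)
$\frac{1}{12406 + o{\left(188 \right)}} = \frac{1}{12406 + \left(135 + 4 \cdot 188^{2} + 108 \cdot 188\right)} = \frac{1}{12406 + \left(135 + 4 \cdot 35344 + 20304\right)} = \frac{1}{12406 + \left(135 + 141376 + 20304\right)} = \frac{1}{12406 + 161815} = \frac{1}{174221}$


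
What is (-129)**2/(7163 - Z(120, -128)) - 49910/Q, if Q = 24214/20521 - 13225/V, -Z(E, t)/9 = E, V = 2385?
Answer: 4027786510542057/352206631981 ≈ 11436.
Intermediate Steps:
Z(E, t) = -9*E
Q = -42727967/9788517 (Q = 24214/20521 - 13225/2385 = 24214*(1/20521) - 13225*1/2385 = 24214/20521 - 2645/477 = -42727967/9788517 ≈ -4.3651)
(-129)**2/(7163 - Z(120, -128)) - 49910/Q = (-129)**2/(7163 - (-9)*120) - 49910/(-42727967/9788517) = 16641/(7163 - 1*(-1080)) - 49910*(-9788517/42727967) = 16641/(7163 + 1080) + 488544883470/42727967 = 16641/8243 + 488544883470/42727967 = 4027786510542057/352206631981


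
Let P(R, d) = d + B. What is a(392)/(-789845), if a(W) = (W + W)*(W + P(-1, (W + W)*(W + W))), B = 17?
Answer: -13777456/22567 ≈ -610.51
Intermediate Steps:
P(R, d) = 17 + d (P(R, d) = d + 17 = 17 + d)
a(W) = 2*W*(17 + W + 4*W**2) (a(W) = (W + W)*(W + (17 + (W + W)*(W + W))) = (2*W)*(W + (17 + (2*W)*(2*W))) = (2*W)*(W + (17 + 4*W**2)) = (2*W)*(17 + W + 4*W**2) = 2*W*(17 + W + 4*W**2))
a(392)/(-789845) = (2*392*(17 + 392 + 4*392**2))/(-789845) = (2*392*(17 + 392 + 4*153664))*(-1/789845) = (2*392*(17 + 392 + 614656))*(-1/789845) = (2*392*615065)*(-1/789845) = 482210960*(-1/789845) = -13777456/22567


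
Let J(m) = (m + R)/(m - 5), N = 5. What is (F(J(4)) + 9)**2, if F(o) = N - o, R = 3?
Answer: 441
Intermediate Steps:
J(m) = (3 + m)/(-5 + m) (J(m) = (m + 3)/(m - 5) = (3 + m)/(-5 + m))
F(o) = 5 - o
(F(J(4)) + 9)**2 = ((5 - (3 + 4)/(-5 + 4)) + 9)**2 = ((5 - 7/(-1)) + 9)**2 = ((5 - (-1)*7) + 9)**2 = ((5 - 1*(-7)) + 9)**2 = ((5 + 7) + 9)**2 = (12 + 9)**2 = 21**2 = 441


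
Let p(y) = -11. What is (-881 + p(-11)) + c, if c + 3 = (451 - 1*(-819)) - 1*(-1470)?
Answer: 1845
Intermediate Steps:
c = 2737 (c = -3 + ((451 - 1*(-819)) - 1*(-1470)) = -3 + ((451 + 819) + 1470) = -3 + (1270 + 1470) = -3 + 2740 = 2737)
(-881 + p(-11)) + c = (-881 - 11) + 2737 = -892 + 2737 = 1845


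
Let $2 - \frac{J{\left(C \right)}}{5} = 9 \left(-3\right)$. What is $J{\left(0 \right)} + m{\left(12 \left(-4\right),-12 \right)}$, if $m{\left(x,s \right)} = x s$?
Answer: $721$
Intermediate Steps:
$J{\left(C \right)} = 145$ ($J{\left(C \right)} = 10 - 5 \cdot 9 \left(-3\right) = 10 - -135 = 10 + 135 = 145$)
$m{\left(x,s \right)} = s x$
$J{\left(0 \right)} + m{\left(12 \left(-4\right),-12 \right)} = 145 - 12 \cdot 12 \left(-4\right) = 145 - -576 = 145 + 576 = 721$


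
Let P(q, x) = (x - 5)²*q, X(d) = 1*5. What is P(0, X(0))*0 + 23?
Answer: 23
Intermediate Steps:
X(d) = 5
P(q, x) = q*(-5 + x)² (P(q, x) = (-5 + x)²*q = q*(-5 + x)²)
P(0, X(0))*0 + 23 = (0*(-5 + 5)²)*0 + 23 = (0*0²)*0 + 23 = (0*0)*0 + 23 = 0*0 + 23 = 0 + 23 = 23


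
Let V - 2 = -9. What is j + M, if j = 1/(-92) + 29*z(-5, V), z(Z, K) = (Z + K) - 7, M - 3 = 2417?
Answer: 171947/92 ≈ 1869.0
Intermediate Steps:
V = -7 (V = 2 - 9 = -7)
M = 2420 (M = 3 + 2417 = 2420)
z(Z, K) = -7 + K + Z (z(Z, K) = (K + Z) - 7 = -7 + K + Z)
j = -50693/92 (j = 1/(-92) + 29*(-7 - 7 - 5) = -1/92 + 29*(-19) = -1/92 - 551 = -50693/92 ≈ -551.01)
j + M = -50693/92 + 2420 = 171947/92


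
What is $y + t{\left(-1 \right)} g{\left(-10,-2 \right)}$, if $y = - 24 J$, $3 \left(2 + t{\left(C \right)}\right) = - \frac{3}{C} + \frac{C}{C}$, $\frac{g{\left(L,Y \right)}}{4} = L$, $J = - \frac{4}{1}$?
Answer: $\frac{368}{3} \approx 122.67$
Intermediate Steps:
$J = -4$ ($J = \left(-4\right) 1 = -4$)
$g{\left(L,Y \right)} = 4 L$
$t{\left(C \right)} = - \frac{5}{3} - \frac{1}{C}$ ($t{\left(C \right)} = -2 + \frac{- \frac{3}{C} + \frac{C}{C}}{3} = -2 + \frac{- \frac{3}{C} + 1}{3} = -2 + \frac{1 - \frac{3}{C}}{3} = -2 + \left(\frac{1}{3} - \frac{1}{C}\right) = - \frac{5}{3} - \frac{1}{C}$)
$y = 96$ ($y = \left(-24\right) \left(-4\right) = 96$)
$y + t{\left(-1 \right)} g{\left(-10,-2 \right)} = 96 + \left(- \frac{5}{3} - \frac{1}{-1}\right) 4 \left(-10\right) = 96 + \left(- \frac{5}{3} - -1\right) \left(-40\right) = 96 + \left(- \frac{5}{3} + 1\right) \left(-40\right) = 96 - - \frac{80}{3} = 96 + \frac{80}{3} = \frac{368}{3}$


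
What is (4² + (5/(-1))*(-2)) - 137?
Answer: -111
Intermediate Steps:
(4² + (5/(-1))*(-2)) - 137 = (16 + (5*(-1))*(-2)) - 137 = (16 - 5*(-2)) - 137 = (16 + 10) - 137 = 26 - 137 = -111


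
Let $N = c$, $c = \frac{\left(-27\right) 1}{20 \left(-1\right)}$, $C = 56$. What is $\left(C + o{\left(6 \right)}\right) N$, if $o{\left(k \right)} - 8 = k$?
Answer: $\frac{189}{2} \approx 94.5$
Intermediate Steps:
$o{\left(k \right)} = 8 + k$
$c = \frac{27}{20}$ ($c = - \frac{27}{-20} = \left(-27\right) \left(- \frac{1}{20}\right) = \frac{27}{20} \approx 1.35$)
$N = \frac{27}{20} \approx 1.35$
$\left(C + o{\left(6 \right)}\right) N = \left(56 + \left(8 + 6\right)\right) \frac{27}{20} = \left(56 + 14\right) \frac{27}{20} = 70 \cdot \frac{27}{20} = \frac{189}{2}$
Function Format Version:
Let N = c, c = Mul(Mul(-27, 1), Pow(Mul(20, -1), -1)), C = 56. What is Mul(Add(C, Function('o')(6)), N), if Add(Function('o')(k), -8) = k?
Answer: Rational(189, 2) ≈ 94.500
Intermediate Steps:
Function('o')(k) = Add(8, k)
c = Rational(27, 20) (c = Mul(-27, Pow(-20, -1)) = Mul(-27, Rational(-1, 20)) = Rational(27, 20) ≈ 1.3500)
N = Rational(27, 20) ≈ 1.3500
Mul(Add(C, Function('o')(6)), N) = Mul(Add(56, Add(8, 6)), Rational(27, 20)) = Mul(Add(56, 14), Rational(27, 20)) = Mul(70, Rational(27, 20)) = Rational(189, 2)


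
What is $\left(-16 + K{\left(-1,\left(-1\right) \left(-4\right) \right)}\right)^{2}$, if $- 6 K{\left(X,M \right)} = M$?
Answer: $\frac{2500}{9} \approx 277.78$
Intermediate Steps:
$K{\left(X,M \right)} = - \frac{M}{6}$
$\left(-16 + K{\left(-1,\left(-1\right) \left(-4\right) \right)}\right)^{2} = \left(-16 - \frac{\left(-1\right) \left(-4\right)}{6}\right)^{2} = \left(-16 - \frac{2}{3}\right)^{2} = \left(- \frac{50}{3}\right)^{2} = \frac{2500}{9}$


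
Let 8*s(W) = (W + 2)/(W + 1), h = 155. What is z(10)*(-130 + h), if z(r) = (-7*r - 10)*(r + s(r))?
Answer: -223000/11 ≈ -20273.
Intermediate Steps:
s(W) = (2 + W)/(8*(1 + W)) (s(W) = ((W + 2)/(W + 1))/8 = ((2 + W)/(1 + W))/8 = (2 + W)/(8*(1 + W)))
z(r) = (-10 - 7*r)*(r + (2 + r)/(8*(1 + r))) (z(r) = (-7*r - 10)*(r + (2 + r)/(8*(1 + r))) = (-10 - 7*r)*(r + (2 + r)/(8*(1 + r))))
z(10)*(-130 + h) = ((-20 - 143*10**2 - 104*10 - 56*10**3)/(8*(1 + 10)))*(-130 + 155) = ((1/8)*(-20 - 143*100 - 1040 - 56*1000)/11)*25 = ((1/8)*(1/11)*(-20 - 14300 - 1040 - 56000))*25 = ((1/8)*(1/11)*(-71360))*25 = -8920/11*25 = -223000/11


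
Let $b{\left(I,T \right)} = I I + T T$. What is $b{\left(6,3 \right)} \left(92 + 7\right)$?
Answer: $4455$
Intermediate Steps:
$b{\left(I,T \right)} = I^{2} + T^{2}$
$b{\left(6,3 \right)} \left(92 + 7\right) = \left(6^{2} + 3^{2}\right) \left(92 + 7\right) = \left(36 + 9\right) 99 = 45 \cdot 99 = 4455$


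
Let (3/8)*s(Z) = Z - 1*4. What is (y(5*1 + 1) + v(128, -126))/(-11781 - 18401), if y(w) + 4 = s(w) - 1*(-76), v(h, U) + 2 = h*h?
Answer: -24689/45273 ≈ -0.54534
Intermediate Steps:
s(Z) = -32/3 + 8*Z/3 (s(Z) = 8*(Z - 1*4)/3 = 8*(Z - 4)/3 = 8*(-4 + Z)/3 = -32/3 + 8*Z/3)
v(h, U) = -2 + h**2 (v(h, U) = -2 + h*h = -2 + h**2)
y(w) = 184/3 + 8*w/3 (y(w) = -4 + ((-32/3 + 8*w/3) - 1*(-76)) = -4 + ((-32/3 + 8*w/3) + 76) = -4 + (196/3 + 8*w/3) = 184/3 + 8*w/3)
(y(5*1 + 1) + v(128, -126))/(-11781 - 18401) = ((184/3 + 8*(5*1 + 1)/3) + (-2 + 128**2))/(-11781 - 18401) = ((184/3 + 8*(5 + 1)/3) + (-2 + 16384))/(-30182) = ((184/3 + (8/3)*6) + 16382)*(-1/30182) = ((184/3 + 16) + 16382)*(-1/30182) = (232/3 + 16382)*(-1/30182) = (49378/3)*(-1/30182) = -24689/45273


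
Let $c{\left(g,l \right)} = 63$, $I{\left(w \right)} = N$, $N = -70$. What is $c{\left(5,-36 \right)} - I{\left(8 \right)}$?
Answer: $133$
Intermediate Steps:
$I{\left(w \right)} = -70$
$c{\left(5,-36 \right)} - I{\left(8 \right)} = 63 - -70 = 63 + 70 = 133$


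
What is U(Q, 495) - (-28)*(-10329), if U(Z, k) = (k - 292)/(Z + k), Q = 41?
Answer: -155017429/536 ≈ -2.8921e+5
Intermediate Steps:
U(Z, k) = (-292 + k)/(Z + k)
U(Q, 495) - (-28)*(-10329) = (-292 + 495)/(41 + 495) - (-28)*(-10329) = 203/536 - 1*289212 = (1/536)*203 - 289212 = 203/536 - 289212 = -155017429/536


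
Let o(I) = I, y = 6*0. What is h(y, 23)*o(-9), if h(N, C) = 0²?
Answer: 0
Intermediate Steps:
y = 0
h(N, C) = 0
h(y, 23)*o(-9) = 0*(-9) = 0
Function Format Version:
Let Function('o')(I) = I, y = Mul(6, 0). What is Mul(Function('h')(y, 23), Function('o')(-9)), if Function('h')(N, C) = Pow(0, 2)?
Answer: 0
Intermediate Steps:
y = 0
Function('h')(N, C) = 0
Mul(Function('h')(y, 23), Function('o')(-9)) = Mul(0, -9) = 0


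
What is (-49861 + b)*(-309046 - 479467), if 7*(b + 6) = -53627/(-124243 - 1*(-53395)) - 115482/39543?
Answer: 257038859917984487761/6536932416 ≈ 3.9321e+10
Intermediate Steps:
b = -41241959921/6536932416 (b = -6 + (-53627/(-124243 - 1*(-53395)) - 115482/39543)/7 = -6 + (-53627/(-124243 + 53395) - 115482*1/39543)/7 = -6 + (-53627/(-70848) - 38494/13181)/7 = -6 + (-53627*(-1/70848) - 38494/13181)/7 = -6 + (53627/70848 - 38494/13181)/7 = -6 + (1/7)*(-2020365425/933847488) = -6 - 2020365425/6536932416 = -41241959921/6536932416 ≈ -6.3091)
(-49861 + b)*(-309046 - 479467) = (-49861 - 41241959921/6536932416)*(-309046 - 479467) = -325979229154097/6536932416*(-788513) = 257038859917984487761/6536932416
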